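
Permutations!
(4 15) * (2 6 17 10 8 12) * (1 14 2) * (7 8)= (1 14 2 6 17 10 7 8 12)(4 15)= [0, 14, 6, 3, 15, 5, 17, 8, 12, 9, 7, 11, 1, 13, 2, 4, 16, 10]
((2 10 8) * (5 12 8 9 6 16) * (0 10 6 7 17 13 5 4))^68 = (0 7 5 2 4 9 13 8 16 10 17 12 6)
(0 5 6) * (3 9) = (0 5 6)(3 9) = [5, 1, 2, 9, 4, 6, 0, 7, 8, 3]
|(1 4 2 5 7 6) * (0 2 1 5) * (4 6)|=|(0 2)(1 6 5 7 4)|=10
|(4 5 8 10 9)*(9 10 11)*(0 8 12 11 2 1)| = 20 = |(0 8 2 1)(4 5 12 11 9)|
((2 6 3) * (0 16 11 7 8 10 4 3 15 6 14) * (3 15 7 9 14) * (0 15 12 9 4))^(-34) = (0 11 12 14 6 8)(4 9 15 7 10 16)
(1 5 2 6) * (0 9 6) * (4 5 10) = (0 9 6 1 10 4 5 2) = [9, 10, 0, 3, 5, 2, 1, 7, 8, 6, 4]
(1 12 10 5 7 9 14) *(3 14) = (1 12 10 5 7 9 3 14) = [0, 12, 2, 14, 4, 7, 6, 9, 8, 3, 5, 11, 10, 13, 1]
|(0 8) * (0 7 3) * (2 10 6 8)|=7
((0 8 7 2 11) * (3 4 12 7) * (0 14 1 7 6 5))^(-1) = (0 5 6 12 4 3 8)(1 14 11 2 7)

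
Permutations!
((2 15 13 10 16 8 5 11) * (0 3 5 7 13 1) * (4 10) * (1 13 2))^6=((0 3 5 11 1)(2 15 13 4 10 16 8 7))^6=(0 3 5 11 1)(2 8 10 13)(4 15 7 16)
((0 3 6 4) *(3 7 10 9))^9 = ((0 7 10 9 3 6 4))^9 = (0 10 3 4 7 9 6)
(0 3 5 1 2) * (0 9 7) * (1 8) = [3, 2, 9, 5, 4, 8, 6, 0, 1, 7] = (0 3 5 8 1 2 9 7)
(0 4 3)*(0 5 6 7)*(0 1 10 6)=[4, 10, 2, 5, 3, 0, 7, 1, 8, 9, 6]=(0 4 3 5)(1 10 6 7)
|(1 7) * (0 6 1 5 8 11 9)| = 8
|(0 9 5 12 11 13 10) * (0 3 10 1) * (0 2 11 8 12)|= |(0 9 5)(1 2 11 13)(3 10)(8 12)|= 12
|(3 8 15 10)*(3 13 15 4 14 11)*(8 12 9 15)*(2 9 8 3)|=11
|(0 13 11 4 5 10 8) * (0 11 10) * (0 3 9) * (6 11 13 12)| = |(0 12 6 11 4 5 3 9)(8 13 10)| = 24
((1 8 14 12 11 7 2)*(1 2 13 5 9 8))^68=(5 12)(7 8)(9 11)(13 14)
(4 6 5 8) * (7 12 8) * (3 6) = [0, 1, 2, 6, 3, 7, 5, 12, 4, 9, 10, 11, 8] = (3 6 5 7 12 8 4)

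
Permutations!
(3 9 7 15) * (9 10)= (3 10 9 7 15)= [0, 1, 2, 10, 4, 5, 6, 15, 8, 7, 9, 11, 12, 13, 14, 3]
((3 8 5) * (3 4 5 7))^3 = (8)(4 5)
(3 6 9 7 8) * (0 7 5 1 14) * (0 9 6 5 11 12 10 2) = (0 7 8 3 5 1 14 9 11 12 10 2) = [7, 14, 0, 5, 4, 1, 6, 8, 3, 11, 2, 12, 10, 13, 9]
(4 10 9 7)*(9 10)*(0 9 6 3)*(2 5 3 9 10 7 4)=[10, 1, 5, 0, 6, 3, 9, 2, 8, 4, 7]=(0 10 7 2 5 3)(4 6 9)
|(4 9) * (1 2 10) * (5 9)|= 3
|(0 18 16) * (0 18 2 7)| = |(0 2 7)(16 18)| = 6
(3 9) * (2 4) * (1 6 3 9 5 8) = (9)(1 6 3 5 8)(2 4) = [0, 6, 4, 5, 2, 8, 3, 7, 1, 9]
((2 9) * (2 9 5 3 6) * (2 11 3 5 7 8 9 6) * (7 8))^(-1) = (2 3 11 6 9 8)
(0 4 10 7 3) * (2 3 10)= (0 4 2 3)(7 10)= [4, 1, 3, 0, 2, 5, 6, 10, 8, 9, 7]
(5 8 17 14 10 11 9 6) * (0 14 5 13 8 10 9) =(0 14 9 6 13 8 17 5 10 11) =[14, 1, 2, 3, 4, 10, 13, 7, 17, 6, 11, 0, 12, 8, 9, 15, 16, 5]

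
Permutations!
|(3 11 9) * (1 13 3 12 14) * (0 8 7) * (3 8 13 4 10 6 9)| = 28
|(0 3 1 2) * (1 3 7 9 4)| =|(0 7 9 4 1 2)| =6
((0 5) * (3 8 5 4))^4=((0 4 3 8 5))^4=(0 5 8 3 4)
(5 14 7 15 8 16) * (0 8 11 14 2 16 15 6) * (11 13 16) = (0 8 15 13 16 5 2 11 14 7 6) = [8, 1, 11, 3, 4, 2, 0, 6, 15, 9, 10, 14, 12, 16, 7, 13, 5]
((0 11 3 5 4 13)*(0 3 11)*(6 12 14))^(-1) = (3 13 4 5)(6 14 12)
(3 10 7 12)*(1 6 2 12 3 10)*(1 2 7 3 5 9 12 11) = [0, 6, 11, 2, 4, 9, 7, 5, 8, 12, 3, 1, 10] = (1 6 7 5 9 12 10 3 2 11)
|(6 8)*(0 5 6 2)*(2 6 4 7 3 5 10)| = 12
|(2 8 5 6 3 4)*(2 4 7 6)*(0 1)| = |(0 1)(2 8 5)(3 7 6)| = 6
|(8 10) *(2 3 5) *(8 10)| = |(10)(2 3 5)| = 3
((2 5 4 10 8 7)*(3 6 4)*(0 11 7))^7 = (0 4 5 11 10 3 7 8 6 2)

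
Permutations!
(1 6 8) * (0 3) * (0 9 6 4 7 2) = (0 3 9 6 8 1 4 7 2) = [3, 4, 0, 9, 7, 5, 8, 2, 1, 6]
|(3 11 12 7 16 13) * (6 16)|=7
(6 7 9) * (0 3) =(0 3)(6 7 9) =[3, 1, 2, 0, 4, 5, 7, 9, 8, 6]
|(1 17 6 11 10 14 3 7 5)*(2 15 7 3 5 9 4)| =|(1 17 6 11 10 14 5)(2 15 7 9 4)| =35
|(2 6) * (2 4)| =3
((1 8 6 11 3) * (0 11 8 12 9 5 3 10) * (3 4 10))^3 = ((0 11 3 1 12 9 5 4 10)(6 8))^3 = (0 1 5)(3 9 10)(4 11 12)(6 8)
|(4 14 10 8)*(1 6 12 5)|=|(1 6 12 5)(4 14 10 8)|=4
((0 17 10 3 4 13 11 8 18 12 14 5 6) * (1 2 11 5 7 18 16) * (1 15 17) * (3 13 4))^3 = ((0 1 2 11 8 16 15 17 10 13 5 6)(7 18 12 14))^3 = (0 11 15 13)(1 8 17 5)(2 16 10 6)(7 14 12 18)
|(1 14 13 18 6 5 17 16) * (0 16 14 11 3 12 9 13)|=13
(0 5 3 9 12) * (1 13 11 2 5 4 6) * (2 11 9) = (0 4 6 1 13 9 12)(2 5 3) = [4, 13, 5, 2, 6, 3, 1, 7, 8, 12, 10, 11, 0, 9]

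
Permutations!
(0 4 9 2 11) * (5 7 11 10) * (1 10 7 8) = (0 4 9 2 7 11)(1 10 5 8) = [4, 10, 7, 3, 9, 8, 6, 11, 1, 2, 5, 0]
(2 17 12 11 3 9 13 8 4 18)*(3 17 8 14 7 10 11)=(2 8 4 18)(3 9 13 14 7 10 11 17 12)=[0, 1, 8, 9, 18, 5, 6, 10, 4, 13, 11, 17, 3, 14, 7, 15, 16, 12, 2]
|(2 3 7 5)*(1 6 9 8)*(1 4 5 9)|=14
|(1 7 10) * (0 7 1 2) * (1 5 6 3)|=|(0 7 10 2)(1 5 6 3)|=4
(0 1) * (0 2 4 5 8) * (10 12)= (0 1 2 4 5 8)(10 12)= [1, 2, 4, 3, 5, 8, 6, 7, 0, 9, 12, 11, 10]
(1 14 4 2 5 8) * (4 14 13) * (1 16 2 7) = (1 13 4 7)(2 5 8 16) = [0, 13, 5, 3, 7, 8, 6, 1, 16, 9, 10, 11, 12, 4, 14, 15, 2]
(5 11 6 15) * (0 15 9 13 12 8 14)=[15, 1, 2, 3, 4, 11, 9, 7, 14, 13, 10, 6, 8, 12, 0, 5]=(0 15 5 11 6 9 13 12 8 14)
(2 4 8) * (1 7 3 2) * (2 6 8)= [0, 7, 4, 6, 2, 5, 8, 3, 1]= (1 7 3 6 8)(2 4)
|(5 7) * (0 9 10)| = |(0 9 10)(5 7)| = 6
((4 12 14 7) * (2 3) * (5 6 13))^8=((2 3)(4 12 14 7)(5 6 13))^8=(14)(5 13 6)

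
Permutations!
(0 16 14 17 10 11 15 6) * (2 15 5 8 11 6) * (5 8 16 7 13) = (0 7 13 5 16 14 17 10 6)(2 15)(8 11) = [7, 1, 15, 3, 4, 16, 0, 13, 11, 9, 6, 8, 12, 5, 17, 2, 14, 10]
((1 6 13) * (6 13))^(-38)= (13)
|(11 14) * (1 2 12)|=6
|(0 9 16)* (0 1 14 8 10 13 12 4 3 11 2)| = 13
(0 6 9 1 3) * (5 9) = (0 6 5 9 1 3) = [6, 3, 2, 0, 4, 9, 5, 7, 8, 1]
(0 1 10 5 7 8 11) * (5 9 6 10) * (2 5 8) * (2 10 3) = [1, 8, 5, 2, 4, 7, 3, 10, 11, 6, 9, 0] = (0 1 8 11)(2 5 7 10 9 6 3)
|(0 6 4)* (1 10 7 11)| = 12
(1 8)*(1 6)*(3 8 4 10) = (1 4 10 3 8 6) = [0, 4, 2, 8, 10, 5, 1, 7, 6, 9, 3]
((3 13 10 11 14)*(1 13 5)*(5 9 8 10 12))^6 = ((1 13 12 5)(3 9 8 10 11 14))^6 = (14)(1 12)(5 13)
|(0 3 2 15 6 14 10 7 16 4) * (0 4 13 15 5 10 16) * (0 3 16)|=|(0 16 13 15 6 14)(2 5 10 7 3)|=30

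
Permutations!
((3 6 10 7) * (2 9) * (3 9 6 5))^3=((2 6 10 7 9)(3 5))^3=(2 7 6 9 10)(3 5)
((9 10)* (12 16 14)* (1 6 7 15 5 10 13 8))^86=((1 6 7 15 5 10 9 13 8)(12 16 14))^86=(1 10 6 9 7 13 15 8 5)(12 14 16)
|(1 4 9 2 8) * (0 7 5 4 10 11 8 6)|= 28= |(0 7 5 4 9 2 6)(1 10 11 8)|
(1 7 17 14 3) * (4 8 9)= (1 7 17 14 3)(4 8 9)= [0, 7, 2, 1, 8, 5, 6, 17, 9, 4, 10, 11, 12, 13, 3, 15, 16, 14]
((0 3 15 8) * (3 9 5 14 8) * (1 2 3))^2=(0 5 8 9 14)(1 3)(2 15)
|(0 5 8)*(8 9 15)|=|(0 5 9 15 8)|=5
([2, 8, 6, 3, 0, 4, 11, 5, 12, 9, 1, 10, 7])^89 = (0 2 6 11 10 1 8 12 7 5 4)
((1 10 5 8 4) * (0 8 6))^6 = (0 6 5 10 1 4 8)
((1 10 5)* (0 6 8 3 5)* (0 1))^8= (10)(0 3 6 5 8)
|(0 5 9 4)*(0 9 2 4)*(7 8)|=10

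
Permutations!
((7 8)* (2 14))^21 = ((2 14)(7 8))^21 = (2 14)(7 8)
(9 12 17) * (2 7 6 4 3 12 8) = (2 7 6 4 3 12 17 9 8) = [0, 1, 7, 12, 3, 5, 4, 6, 2, 8, 10, 11, 17, 13, 14, 15, 16, 9]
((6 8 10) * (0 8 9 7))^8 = (0 10 9)(6 7 8) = ((0 8 10 6 9 7))^8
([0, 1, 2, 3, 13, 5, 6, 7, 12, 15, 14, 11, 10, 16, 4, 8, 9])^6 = [0, 1, 2, 3, 12, 5, 6, 7, 16, 4, 15, 11, 9, 10, 8, 13, 14]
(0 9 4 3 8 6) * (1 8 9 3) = (0 3 9 4 1 8 6) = [3, 8, 2, 9, 1, 5, 0, 7, 6, 4]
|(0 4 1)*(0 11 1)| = |(0 4)(1 11)| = 2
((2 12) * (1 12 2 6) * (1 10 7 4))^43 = ((1 12 6 10 7 4))^43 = (1 12 6 10 7 4)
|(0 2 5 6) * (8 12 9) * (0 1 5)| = |(0 2)(1 5 6)(8 12 9)| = 6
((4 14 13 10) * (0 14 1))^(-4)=(0 13 4)(1 14 10)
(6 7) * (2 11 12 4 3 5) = (2 11 12 4 3 5)(6 7) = [0, 1, 11, 5, 3, 2, 7, 6, 8, 9, 10, 12, 4]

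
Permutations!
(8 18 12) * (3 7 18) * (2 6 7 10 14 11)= (2 6 7 18 12 8 3 10 14 11)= [0, 1, 6, 10, 4, 5, 7, 18, 3, 9, 14, 2, 8, 13, 11, 15, 16, 17, 12]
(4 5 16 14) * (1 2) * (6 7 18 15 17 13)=(1 2)(4 5 16 14)(6 7 18 15 17 13)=[0, 2, 1, 3, 5, 16, 7, 18, 8, 9, 10, 11, 12, 6, 4, 17, 14, 13, 15]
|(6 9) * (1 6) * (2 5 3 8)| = 12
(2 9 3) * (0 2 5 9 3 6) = [2, 1, 3, 5, 4, 9, 0, 7, 8, 6] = (0 2 3 5 9 6)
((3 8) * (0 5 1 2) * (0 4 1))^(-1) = (0 5)(1 4 2)(3 8)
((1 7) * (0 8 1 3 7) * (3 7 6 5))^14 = (0 1 8)(3 5 6)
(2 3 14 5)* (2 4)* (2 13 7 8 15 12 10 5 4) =(2 3 14 4 13 7 8 15 12 10 5) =[0, 1, 3, 14, 13, 2, 6, 8, 15, 9, 5, 11, 10, 7, 4, 12]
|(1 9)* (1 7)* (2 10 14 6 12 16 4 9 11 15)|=12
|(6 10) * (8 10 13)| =4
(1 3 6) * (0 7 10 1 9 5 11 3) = (0 7 10 1)(3 6 9 5 11) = [7, 0, 2, 6, 4, 11, 9, 10, 8, 5, 1, 3]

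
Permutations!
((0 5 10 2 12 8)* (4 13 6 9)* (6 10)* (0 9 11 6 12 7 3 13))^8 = (0 12 9)(2 13 7 10 3)(4 5 8)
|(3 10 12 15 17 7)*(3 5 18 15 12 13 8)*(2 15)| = |(2 15 17 7 5 18)(3 10 13 8)| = 12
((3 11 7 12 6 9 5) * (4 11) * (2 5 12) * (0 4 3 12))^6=(0 12 7)(2 4 6)(5 11 9)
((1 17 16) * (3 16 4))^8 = ((1 17 4 3 16))^8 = (1 3 17 16 4)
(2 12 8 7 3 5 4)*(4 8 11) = (2 12 11 4)(3 5 8 7) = [0, 1, 12, 5, 2, 8, 6, 3, 7, 9, 10, 4, 11]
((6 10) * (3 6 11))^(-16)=(11)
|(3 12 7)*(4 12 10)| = 5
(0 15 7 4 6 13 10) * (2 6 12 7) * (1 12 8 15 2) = (0 2 6 13 10)(1 12 7 4 8 15) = [2, 12, 6, 3, 8, 5, 13, 4, 15, 9, 0, 11, 7, 10, 14, 1]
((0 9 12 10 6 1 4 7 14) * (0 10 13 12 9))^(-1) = ((1 4 7 14 10 6)(12 13))^(-1) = (1 6 10 14 7 4)(12 13)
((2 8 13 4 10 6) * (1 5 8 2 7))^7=((1 5 8 13 4 10 6 7))^7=(1 7 6 10 4 13 8 5)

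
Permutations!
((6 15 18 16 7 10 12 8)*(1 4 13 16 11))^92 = (1 6 7)(4 15 10)(8 16 11)(12 13 18)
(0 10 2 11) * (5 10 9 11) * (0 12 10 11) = (0 9)(2 5 11 12 10) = [9, 1, 5, 3, 4, 11, 6, 7, 8, 0, 2, 12, 10]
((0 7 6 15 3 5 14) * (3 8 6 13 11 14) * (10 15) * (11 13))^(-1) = (0 14 11 7)(3 5)(6 8 15 10)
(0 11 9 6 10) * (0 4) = (0 11 9 6 10 4) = [11, 1, 2, 3, 0, 5, 10, 7, 8, 6, 4, 9]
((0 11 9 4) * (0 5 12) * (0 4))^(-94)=(0 9 11)(4 12 5)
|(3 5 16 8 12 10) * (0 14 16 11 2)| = |(0 14 16 8 12 10 3 5 11 2)| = 10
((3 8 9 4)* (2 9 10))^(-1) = (2 10 8 3 4 9)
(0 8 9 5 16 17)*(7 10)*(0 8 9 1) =(0 9 5 16 17 8 1)(7 10) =[9, 0, 2, 3, 4, 16, 6, 10, 1, 5, 7, 11, 12, 13, 14, 15, 17, 8]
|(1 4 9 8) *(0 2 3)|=12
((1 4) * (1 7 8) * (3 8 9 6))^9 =(1 7 6 8 4 9 3)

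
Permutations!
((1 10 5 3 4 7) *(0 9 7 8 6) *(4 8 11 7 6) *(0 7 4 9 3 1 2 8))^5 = ((0 3)(1 10 5)(2 8 9 6 7)(4 11))^5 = (0 3)(1 5 10)(4 11)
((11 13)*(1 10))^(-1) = ((1 10)(11 13))^(-1) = (1 10)(11 13)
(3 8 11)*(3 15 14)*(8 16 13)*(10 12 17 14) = [0, 1, 2, 16, 4, 5, 6, 7, 11, 9, 12, 15, 17, 8, 3, 10, 13, 14] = (3 16 13 8 11 15 10 12 17 14)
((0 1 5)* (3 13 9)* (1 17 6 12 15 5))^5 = (0 5 15 12 6 17)(3 9 13)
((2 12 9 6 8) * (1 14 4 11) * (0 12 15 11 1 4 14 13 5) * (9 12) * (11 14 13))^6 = ((0 9 6 8 2 15 14 13 5)(1 11 4))^6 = (0 14 8)(2 9 13)(5 15 6)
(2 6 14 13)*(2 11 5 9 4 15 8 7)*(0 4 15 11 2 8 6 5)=(0 4 11)(2 5 9 15 6 14 13)(7 8)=[4, 1, 5, 3, 11, 9, 14, 8, 7, 15, 10, 0, 12, 2, 13, 6]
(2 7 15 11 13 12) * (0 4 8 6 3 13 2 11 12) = (0 4 8 6 3 13)(2 7 15 12 11) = [4, 1, 7, 13, 8, 5, 3, 15, 6, 9, 10, 2, 11, 0, 14, 12]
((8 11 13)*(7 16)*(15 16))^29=((7 15 16)(8 11 13))^29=(7 16 15)(8 13 11)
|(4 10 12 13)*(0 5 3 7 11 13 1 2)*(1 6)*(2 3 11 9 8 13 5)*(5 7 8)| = 8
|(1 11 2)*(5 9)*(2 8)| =|(1 11 8 2)(5 9)| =4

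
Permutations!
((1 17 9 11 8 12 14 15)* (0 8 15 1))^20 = (0 12 1 9 15 8 14 17 11)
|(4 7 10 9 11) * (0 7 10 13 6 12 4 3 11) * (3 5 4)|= 11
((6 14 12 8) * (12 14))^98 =(14)(6 8 12)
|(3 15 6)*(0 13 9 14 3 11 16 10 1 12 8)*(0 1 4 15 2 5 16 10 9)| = |(0 13)(1 12 8)(2 5 16 9 14 3)(4 15 6 11 10)| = 30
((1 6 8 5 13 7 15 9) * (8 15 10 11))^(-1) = (1 9 15 6)(5 8 11 10 7 13)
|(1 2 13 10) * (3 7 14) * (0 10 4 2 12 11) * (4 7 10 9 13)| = |(0 9 13 7 14 3 10 1 12 11)(2 4)| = 10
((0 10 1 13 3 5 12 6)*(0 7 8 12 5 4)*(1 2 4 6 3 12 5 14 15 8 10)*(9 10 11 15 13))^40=((0 1 9 10 2 4)(3 6 7 11 15 8 5 14 13 12))^40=(15)(0 2 9)(1 4 10)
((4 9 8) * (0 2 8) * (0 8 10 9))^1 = ((0 2 10 9 8 4))^1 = (0 2 10 9 8 4)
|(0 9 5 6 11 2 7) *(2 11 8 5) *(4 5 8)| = 12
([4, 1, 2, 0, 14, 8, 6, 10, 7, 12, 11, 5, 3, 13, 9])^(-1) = (0 3 12 9 14 4)(5 11 10 7 8)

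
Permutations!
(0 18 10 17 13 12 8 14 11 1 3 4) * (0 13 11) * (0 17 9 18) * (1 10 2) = (1 3 4 13 12 8 14 17 11 10 9 18 2) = [0, 3, 1, 4, 13, 5, 6, 7, 14, 18, 9, 10, 8, 12, 17, 15, 16, 11, 2]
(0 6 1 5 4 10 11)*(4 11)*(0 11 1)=(11)(0 6)(1 5)(4 10)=[6, 5, 2, 3, 10, 1, 0, 7, 8, 9, 4, 11]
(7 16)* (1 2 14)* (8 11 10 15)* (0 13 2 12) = [13, 12, 14, 3, 4, 5, 6, 16, 11, 9, 15, 10, 0, 2, 1, 8, 7] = (0 13 2 14 1 12)(7 16)(8 11 10 15)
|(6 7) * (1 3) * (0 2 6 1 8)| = |(0 2 6 7 1 3 8)| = 7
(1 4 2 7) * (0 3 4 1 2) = (0 3 4)(2 7) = [3, 1, 7, 4, 0, 5, 6, 2]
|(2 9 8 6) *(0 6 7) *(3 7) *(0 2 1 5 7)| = 9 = |(0 6 1 5 7 2 9 8 3)|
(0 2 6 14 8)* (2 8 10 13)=(0 8)(2 6 14 10 13)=[8, 1, 6, 3, 4, 5, 14, 7, 0, 9, 13, 11, 12, 2, 10]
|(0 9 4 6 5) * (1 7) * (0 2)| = |(0 9 4 6 5 2)(1 7)| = 6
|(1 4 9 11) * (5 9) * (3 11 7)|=|(1 4 5 9 7 3 11)|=7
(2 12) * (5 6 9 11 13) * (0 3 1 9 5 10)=(0 3 1 9 11 13 10)(2 12)(5 6)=[3, 9, 12, 1, 4, 6, 5, 7, 8, 11, 0, 13, 2, 10]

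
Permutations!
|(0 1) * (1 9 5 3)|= 5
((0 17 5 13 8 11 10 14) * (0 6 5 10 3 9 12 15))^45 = ((0 17 10 14 6 5 13 8 11 3 9 12 15))^45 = (0 13 15 5 12 6 9 14 3 10 11 17 8)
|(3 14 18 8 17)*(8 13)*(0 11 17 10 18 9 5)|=28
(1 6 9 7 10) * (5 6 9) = [0, 9, 2, 3, 4, 6, 5, 10, 8, 7, 1] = (1 9 7 10)(5 6)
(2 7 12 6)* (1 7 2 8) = (1 7 12 6 8) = [0, 7, 2, 3, 4, 5, 8, 12, 1, 9, 10, 11, 6]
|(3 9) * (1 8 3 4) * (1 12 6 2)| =8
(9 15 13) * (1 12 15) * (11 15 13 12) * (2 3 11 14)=(1 14 2 3 11 15 12 13 9)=[0, 14, 3, 11, 4, 5, 6, 7, 8, 1, 10, 15, 13, 9, 2, 12]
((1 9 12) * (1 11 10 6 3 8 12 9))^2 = ((3 8 12 11 10 6))^2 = (3 12 10)(6 8 11)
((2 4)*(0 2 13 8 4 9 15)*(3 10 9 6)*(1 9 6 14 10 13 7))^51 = ((0 2 14 10 6 3 13 8 4 7 1 9 15))^51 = (0 15 9 1 7 4 8 13 3 6 10 14 2)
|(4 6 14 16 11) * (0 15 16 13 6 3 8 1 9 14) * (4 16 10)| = |(0 15 10 4 3 8 1 9 14 13 6)(11 16)| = 22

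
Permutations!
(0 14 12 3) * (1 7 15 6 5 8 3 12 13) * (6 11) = (0 14 13 1 7 15 11 6 5 8 3) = [14, 7, 2, 0, 4, 8, 5, 15, 3, 9, 10, 6, 12, 1, 13, 11]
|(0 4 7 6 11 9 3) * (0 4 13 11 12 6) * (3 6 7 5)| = 21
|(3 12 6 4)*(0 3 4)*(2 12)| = 5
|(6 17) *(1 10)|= |(1 10)(6 17)|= 2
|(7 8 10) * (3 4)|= |(3 4)(7 8 10)|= 6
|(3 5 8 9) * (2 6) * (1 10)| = |(1 10)(2 6)(3 5 8 9)| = 4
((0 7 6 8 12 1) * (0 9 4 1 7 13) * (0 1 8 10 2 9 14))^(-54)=(0 1)(2 4 12 6)(7 10 9 8)(13 14)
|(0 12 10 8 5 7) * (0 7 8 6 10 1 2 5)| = 6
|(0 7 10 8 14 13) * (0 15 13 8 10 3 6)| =|(0 7 3 6)(8 14)(13 15)| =4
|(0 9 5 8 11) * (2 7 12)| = 15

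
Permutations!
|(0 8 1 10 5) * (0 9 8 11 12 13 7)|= 5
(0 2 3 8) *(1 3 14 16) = (0 2 14 16 1 3 8) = [2, 3, 14, 8, 4, 5, 6, 7, 0, 9, 10, 11, 12, 13, 16, 15, 1]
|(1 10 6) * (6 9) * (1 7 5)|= |(1 10 9 6 7 5)|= 6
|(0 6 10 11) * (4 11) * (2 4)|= |(0 6 10 2 4 11)|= 6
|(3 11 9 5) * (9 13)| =|(3 11 13 9 5)| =5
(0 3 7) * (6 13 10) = (0 3 7)(6 13 10) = [3, 1, 2, 7, 4, 5, 13, 0, 8, 9, 6, 11, 12, 10]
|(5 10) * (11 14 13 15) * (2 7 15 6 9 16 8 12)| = |(2 7 15 11 14 13 6 9 16 8 12)(5 10)| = 22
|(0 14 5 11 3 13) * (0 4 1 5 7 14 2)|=|(0 2)(1 5 11 3 13 4)(7 14)|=6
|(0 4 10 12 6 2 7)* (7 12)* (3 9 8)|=12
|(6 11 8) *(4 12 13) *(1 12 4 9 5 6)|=8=|(1 12 13 9 5 6 11 8)|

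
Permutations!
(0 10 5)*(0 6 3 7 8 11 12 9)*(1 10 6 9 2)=(0 6 3 7 8 11 12 2 1 10 5 9)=[6, 10, 1, 7, 4, 9, 3, 8, 11, 0, 5, 12, 2]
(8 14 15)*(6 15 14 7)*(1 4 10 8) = (1 4 10 8 7 6 15) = [0, 4, 2, 3, 10, 5, 15, 6, 7, 9, 8, 11, 12, 13, 14, 1]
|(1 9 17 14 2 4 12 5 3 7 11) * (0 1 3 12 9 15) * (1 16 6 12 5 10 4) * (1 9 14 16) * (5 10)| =|(0 1 15)(2 9 17 16 6 12 5 10 4 14)(3 7 11)| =30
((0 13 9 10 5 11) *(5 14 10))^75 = ((0 13 9 5 11)(10 14))^75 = (10 14)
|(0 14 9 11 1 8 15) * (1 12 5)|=|(0 14 9 11 12 5 1 8 15)|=9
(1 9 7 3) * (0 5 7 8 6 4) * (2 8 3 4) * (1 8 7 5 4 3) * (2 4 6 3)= (0 6 4)(1 9)(2 7)(3 8)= [6, 9, 7, 8, 0, 5, 4, 2, 3, 1]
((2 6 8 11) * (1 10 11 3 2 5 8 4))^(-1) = ((1 10 11 5 8 3 2 6 4))^(-1) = (1 4 6 2 3 8 5 11 10)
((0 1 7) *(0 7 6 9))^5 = (0 1 6 9)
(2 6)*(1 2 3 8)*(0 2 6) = (0 2)(1 6 3 8) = [2, 6, 0, 8, 4, 5, 3, 7, 1]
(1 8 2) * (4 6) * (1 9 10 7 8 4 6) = (1 4)(2 9 10 7 8) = [0, 4, 9, 3, 1, 5, 6, 8, 2, 10, 7]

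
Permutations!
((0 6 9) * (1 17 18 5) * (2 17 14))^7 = (0 6 9)(1 14 2 17 18 5)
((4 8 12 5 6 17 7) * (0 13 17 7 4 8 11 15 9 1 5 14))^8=((0 13 17 4 11 15 9 1 5 6 7 8 12 14))^8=(0 5 17 7 11 12 9)(1 13 6 4 8 15 14)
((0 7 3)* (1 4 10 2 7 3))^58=(1 2 4 7 10)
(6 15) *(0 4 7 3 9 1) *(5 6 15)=(15)(0 4 7 3 9 1)(5 6)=[4, 0, 2, 9, 7, 6, 5, 3, 8, 1, 10, 11, 12, 13, 14, 15]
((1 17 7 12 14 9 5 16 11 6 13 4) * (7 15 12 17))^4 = ((1 7 17 15 12 14 9 5 16 11 6 13 4))^4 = (1 12 16 4 15 5 13 17 9 6 7 14 11)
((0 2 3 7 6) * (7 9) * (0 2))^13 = (2 7 3 6 9)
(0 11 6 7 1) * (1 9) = (0 11 6 7 9 1) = [11, 0, 2, 3, 4, 5, 7, 9, 8, 1, 10, 6]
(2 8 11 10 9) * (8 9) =[0, 1, 9, 3, 4, 5, 6, 7, 11, 2, 8, 10] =(2 9)(8 11 10)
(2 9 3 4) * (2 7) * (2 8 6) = [0, 1, 9, 4, 7, 5, 2, 8, 6, 3] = (2 9 3 4 7 8 6)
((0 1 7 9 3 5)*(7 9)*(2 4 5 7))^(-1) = (0 5 4 2 7 3 9 1)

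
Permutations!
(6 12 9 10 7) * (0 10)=(0 10 7 6 12 9)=[10, 1, 2, 3, 4, 5, 12, 6, 8, 0, 7, 11, 9]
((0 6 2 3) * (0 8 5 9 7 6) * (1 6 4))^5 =(1 5 6 9 2 7 3 4 8) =((1 6 2 3 8 5 9 7 4))^5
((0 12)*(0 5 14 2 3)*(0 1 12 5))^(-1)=(0 12 1 3 2 14 5)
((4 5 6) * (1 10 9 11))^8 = ((1 10 9 11)(4 5 6))^8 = (11)(4 6 5)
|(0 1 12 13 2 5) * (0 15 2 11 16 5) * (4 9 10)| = |(0 1 12 13 11 16 5 15 2)(4 9 10)| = 9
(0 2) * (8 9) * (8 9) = (9)(0 2) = [2, 1, 0, 3, 4, 5, 6, 7, 8, 9]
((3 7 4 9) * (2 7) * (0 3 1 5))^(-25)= (0 5 1 9 4 7 2 3)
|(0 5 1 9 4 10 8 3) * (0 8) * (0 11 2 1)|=|(0 5)(1 9 4 10 11 2)(3 8)|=6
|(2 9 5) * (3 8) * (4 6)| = 6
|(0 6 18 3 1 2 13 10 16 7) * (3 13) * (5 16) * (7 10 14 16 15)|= |(0 6 18 13 14 16 10 5 15 7)(1 2 3)|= 30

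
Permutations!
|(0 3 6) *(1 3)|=4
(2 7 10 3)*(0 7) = (0 7 10 3 2) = [7, 1, 0, 2, 4, 5, 6, 10, 8, 9, 3]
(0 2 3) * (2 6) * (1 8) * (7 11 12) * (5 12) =(0 6 2 3)(1 8)(5 12 7 11) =[6, 8, 3, 0, 4, 12, 2, 11, 1, 9, 10, 5, 7]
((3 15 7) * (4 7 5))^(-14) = (3 15 5 4 7)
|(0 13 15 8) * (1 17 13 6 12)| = 8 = |(0 6 12 1 17 13 15 8)|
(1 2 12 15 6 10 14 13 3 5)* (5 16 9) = (1 2 12 15 6 10 14 13 3 16 9 5) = [0, 2, 12, 16, 4, 1, 10, 7, 8, 5, 14, 11, 15, 3, 13, 6, 9]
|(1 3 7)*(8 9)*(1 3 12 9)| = 4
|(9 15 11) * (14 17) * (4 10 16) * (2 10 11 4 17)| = |(2 10 16 17 14)(4 11 9 15)| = 20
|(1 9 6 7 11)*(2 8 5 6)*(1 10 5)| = 20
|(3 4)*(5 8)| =|(3 4)(5 8)| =2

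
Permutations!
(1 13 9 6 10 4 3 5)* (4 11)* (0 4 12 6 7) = (0 4 3 5 1 13 9 7)(6 10 11 12) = [4, 13, 2, 5, 3, 1, 10, 0, 8, 7, 11, 12, 6, 9]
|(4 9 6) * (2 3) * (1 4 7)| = |(1 4 9 6 7)(2 3)| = 10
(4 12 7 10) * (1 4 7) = (1 4 12)(7 10) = [0, 4, 2, 3, 12, 5, 6, 10, 8, 9, 7, 11, 1]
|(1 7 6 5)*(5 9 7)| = 6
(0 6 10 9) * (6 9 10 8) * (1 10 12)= (0 9)(1 10 12)(6 8)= [9, 10, 2, 3, 4, 5, 8, 7, 6, 0, 12, 11, 1]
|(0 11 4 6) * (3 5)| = 4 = |(0 11 4 6)(3 5)|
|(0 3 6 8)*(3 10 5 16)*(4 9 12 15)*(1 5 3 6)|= 8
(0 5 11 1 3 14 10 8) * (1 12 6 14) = (0 5 11 12 6 14 10 8)(1 3) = [5, 3, 2, 1, 4, 11, 14, 7, 0, 9, 8, 12, 6, 13, 10]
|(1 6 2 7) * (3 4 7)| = 6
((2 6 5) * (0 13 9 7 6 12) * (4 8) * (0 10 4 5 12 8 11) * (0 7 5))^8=((0 13 9 5 2 8)(4 11 7 6 12 10))^8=(0 9 2)(4 7 12)(5 8 13)(6 10 11)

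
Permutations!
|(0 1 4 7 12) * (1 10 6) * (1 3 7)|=|(0 10 6 3 7 12)(1 4)|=6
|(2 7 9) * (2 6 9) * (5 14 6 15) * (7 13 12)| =20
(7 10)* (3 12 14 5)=(3 12 14 5)(7 10)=[0, 1, 2, 12, 4, 3, 6, 10, 8, 9, 7, 11, 14, 13, 5]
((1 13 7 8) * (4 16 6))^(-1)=((1 13 7 8)(4 16 6))^(-1)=(1 8 7 13)(4 6 16)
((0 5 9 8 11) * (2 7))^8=(0 8 5 11 9)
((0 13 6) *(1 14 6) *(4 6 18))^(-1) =(0 6 4 18 14 1 13)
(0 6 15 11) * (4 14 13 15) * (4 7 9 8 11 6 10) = (0 10 4 14 13 15 6 7 9 8 11) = [10, 1, 2, 3, 14, 5, 7, 9, 11, 8, 4, 0, 12, 15, 13, 6]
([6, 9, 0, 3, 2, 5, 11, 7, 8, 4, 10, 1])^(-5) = [11, 4, 6, 3, 0, 5, 1, 7, 8, 2, 10, 9]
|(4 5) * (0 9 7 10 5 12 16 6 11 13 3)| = |(0 9 7 10 5 4 12 16 6 11 13 3)| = 12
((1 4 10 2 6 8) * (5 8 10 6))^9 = (1 6 2 8 4 10 5)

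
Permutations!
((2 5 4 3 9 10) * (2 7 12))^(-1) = (2 12 7 10 9 3 4 5)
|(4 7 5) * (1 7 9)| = 5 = |(1 7 5 4 9)|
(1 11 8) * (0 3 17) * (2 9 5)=(0 3 17)(1 11 8)(2 9 5)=[3, 11, 9, 17, 4, 2, 6, 7, 1, 5, 10, 8, 12, 13, 14, 15, 16, 0]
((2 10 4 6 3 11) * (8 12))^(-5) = (2 10 4 6 3 11)(8 12)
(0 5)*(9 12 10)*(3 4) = (0 5)(3 4)(9 12 10) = [5, 1, 2, 4, 3, 0, 6, 7, 8, 12, 9, 11, 10]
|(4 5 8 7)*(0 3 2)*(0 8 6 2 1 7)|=9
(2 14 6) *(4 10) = (2 14 6)(4 10) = [0, 1, 14, 3, 10, 5, 2, 7, 8, 9, 4, 11, 12, 13, 6]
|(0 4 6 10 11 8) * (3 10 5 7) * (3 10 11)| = |(0 4 6 5 7 10 3 11 8)| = 9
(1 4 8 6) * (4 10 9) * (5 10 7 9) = (1 7 9 4 8 6)(5 10) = [0, 7, 2, 3, 8, 10, 1, 9, 6, 4, 5]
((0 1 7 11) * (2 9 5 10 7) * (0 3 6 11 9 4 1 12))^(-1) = (0 12)(1 4 2)(3 11 6)(5 9 7 10) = ((0 12)(1 2 4)(3 6 11)(5 10 7 9))^(-1)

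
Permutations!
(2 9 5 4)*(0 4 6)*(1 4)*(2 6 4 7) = (0 1 7 2 9 5 4 6) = [1, 7, 9, 3, 6, 4, 0, 2, 8, 5]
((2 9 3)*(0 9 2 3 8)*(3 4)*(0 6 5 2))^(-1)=(0 2 5 6 8 9)(3 4)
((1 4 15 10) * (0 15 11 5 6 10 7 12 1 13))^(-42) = (0 7 1 11 6 13 15 12 4 5 10)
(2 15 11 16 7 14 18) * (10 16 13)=(2 15 11 13 10 16 7 14 18)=[0, 1, 15, 3, 4, 5, 6, 14, 8, 9, 16, 13, 12, 10, 18, 11, 7, 17, 2]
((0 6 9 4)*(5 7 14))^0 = (14)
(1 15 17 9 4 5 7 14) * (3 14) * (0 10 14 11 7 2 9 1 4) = [10, 15, 9, 11, 5, 2, 6, 3, 8, 0, 14, 7, 12, 13, 4, 17, 16, 1] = (0 10 14 4 5 2 9)(1 15 17)(3 11 7)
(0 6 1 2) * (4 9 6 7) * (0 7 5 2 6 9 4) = [5, 6, 7, 3, 4, 2, 1, 0, 8, 9] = (9)(0 5 2 7)(1 6)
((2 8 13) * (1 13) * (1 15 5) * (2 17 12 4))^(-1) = (1 5 15 8 2 4 12 17 13)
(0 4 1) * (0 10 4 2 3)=(0 2 3)(1 10 4)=[2, 10, 3, 0, 1, 5, 6, 7, 8, 9, 4]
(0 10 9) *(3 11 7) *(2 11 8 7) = (0 10 9)(2 11)(3 8 7) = [10, 1, 11, 8, 4, 5, 6, 3, 7, 0, 9, 2]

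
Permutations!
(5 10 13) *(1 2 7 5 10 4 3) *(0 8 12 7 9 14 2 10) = (0 8 12 7 5 4 3 1 10 13)(2 9 14) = [8, 10, 9, 1, 3, 4, 6, 5, 12, 14, 13, 11, 7, 0, 2]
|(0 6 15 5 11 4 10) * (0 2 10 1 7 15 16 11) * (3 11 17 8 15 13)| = |(0 6 16 17 8 15 5)(1 7 13 3 11 4)(2 10)| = 42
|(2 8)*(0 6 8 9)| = |(0 6 8 2 9)| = 5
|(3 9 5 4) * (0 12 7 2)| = 4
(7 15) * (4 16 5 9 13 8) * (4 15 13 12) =(4 16 5 9 12)(7 13 8 15) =[0, 1, 2, 3, 16, 9, 6, 13, 15, 12, 10, 11, 4, 8, 14, 7, 5]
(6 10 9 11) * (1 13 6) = [0, 13, 2, 3, 4, 5, 10, 7, 8, 11, 9, 1, 12, 6] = (1 13 6 10 9 11)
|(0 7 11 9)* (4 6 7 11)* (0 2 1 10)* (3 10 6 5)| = 11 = |(0 11 9 2 1 6 7 4 5 3 10)|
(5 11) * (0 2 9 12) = (0 2 9 12)(5 11) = [2, 1, 9, 3, 4, 11, 6, 7, 8, 12, 10, 5, 0]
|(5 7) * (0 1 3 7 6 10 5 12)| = 15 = |(0 1 3 7 12)(5 6 10)|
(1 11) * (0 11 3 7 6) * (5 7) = (0 11 1 3 5 7 6) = [11, 3, 2, 5, 4, 7, 0, 6, 8, 9, 10, 1]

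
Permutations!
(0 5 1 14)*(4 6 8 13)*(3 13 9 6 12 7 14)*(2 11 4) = (0 5 1 3 13 2 11 4 12 7 14)(6 8 9) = [5, 3, 11, 13, 12, 1, 8, 14, 9, 6, 10, 4, 7, 2, 0]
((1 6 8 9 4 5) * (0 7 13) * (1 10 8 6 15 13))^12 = (0 1 13 7 15)(4 10 9 5 8)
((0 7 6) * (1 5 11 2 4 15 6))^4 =(0 11 6 5 15 1 4 7 2)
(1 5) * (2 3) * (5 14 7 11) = [0, 14, 3, 2, 4, 1, 6, 11, 8, 9, 10, 5, 12, 13, 7] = (1 14 7 11 5)(2 3)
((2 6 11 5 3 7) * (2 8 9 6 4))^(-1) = (2 4)(3 5 11 6 9 8 7)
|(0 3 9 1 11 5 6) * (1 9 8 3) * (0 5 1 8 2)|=4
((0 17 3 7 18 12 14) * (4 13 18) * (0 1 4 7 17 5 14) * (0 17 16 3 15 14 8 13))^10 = ((0 5 8 13 18 12 17 15 14 1 4)(3 16))^10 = (0 4 1 14 15 17 12 18 13 8 5)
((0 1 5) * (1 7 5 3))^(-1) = ((0 7 5)(1 3))^(-1) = (0 5 7)(1 3)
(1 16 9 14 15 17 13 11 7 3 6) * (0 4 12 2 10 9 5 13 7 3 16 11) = [4, 11, 10, 6, 12, 13, 1, 16, 8, 14, 9, 3, 2, 0, 15, 17, 5, 7] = (0 4 12 2 10 9 14 15 17 7 16 5 13)(1 11 3 6)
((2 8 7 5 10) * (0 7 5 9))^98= (0 9 7)(2 5)(8 10)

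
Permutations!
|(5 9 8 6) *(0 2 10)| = |(0 2 10)(5 9 8 6)| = 12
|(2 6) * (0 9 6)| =4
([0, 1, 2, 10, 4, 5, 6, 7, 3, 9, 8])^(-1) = (3 8 10)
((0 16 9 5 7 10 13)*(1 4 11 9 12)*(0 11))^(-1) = ((0 16 12 1 4)(5 7 10 13 11 9))^(-1) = (0 4 1 12 16)(5 9 11 13 10 7)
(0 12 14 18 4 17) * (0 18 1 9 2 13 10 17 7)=(0 12 14 1 9 2 13 10 17 18 4 7)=[12, 9, 13, 3, 7, 5, 6, 0, 8, 2, 17, 11, 14, 10, 1, 15, 16, 18, 4]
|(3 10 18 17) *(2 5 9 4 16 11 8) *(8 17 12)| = |(2 5 9 4 16 11 17 3 10 18 12 8)| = 12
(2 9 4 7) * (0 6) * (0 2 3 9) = [6, 1, 0, 9, 7, 5, 2, 3, 8, 4] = (0 6 2)(3 9 4 7)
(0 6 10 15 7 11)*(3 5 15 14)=[6, 1, 2, 5, 4, 15, 10, 11, 8, 9, 14, 0, 12, 13, 3, 7]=(0 6 10 14 3 5 15 7 11)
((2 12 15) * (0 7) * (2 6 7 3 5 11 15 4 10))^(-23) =((0 3 5 11 15 6 7)(2 12 4 10))^(-23) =(0 6 11 3 7 15 5)(2 12 4 10)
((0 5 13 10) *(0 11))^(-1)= ((0 5 13 10 11))^(-1)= (0 11 10 13 5)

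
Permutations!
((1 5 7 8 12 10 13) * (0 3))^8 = (1 5 7 8 12 10 13)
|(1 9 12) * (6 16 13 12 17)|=7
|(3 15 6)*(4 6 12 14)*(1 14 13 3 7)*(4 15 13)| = 14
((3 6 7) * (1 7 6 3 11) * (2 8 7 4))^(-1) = ((1 4 2 8 7 11))^(-1) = (1 11 7 8 2 4)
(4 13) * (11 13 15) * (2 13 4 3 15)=[0, 1, 13, 15, 2, 5, 6, 7, 8, 9, 10, 4, 12, 3, 14, 11]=(2 13 3 15 11 4)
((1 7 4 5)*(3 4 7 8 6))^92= (1 6 4)(3 5 8)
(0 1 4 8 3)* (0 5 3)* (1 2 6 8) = (0 2 6 8)(1 4)(3 5) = [2, 4, 6, 5, 1, 3, 8, 7, 0]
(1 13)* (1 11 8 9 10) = (1 13 11 8 9 10) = [0, 13, 2, 3, 4, 5, 6, 7, 9, 10, 1, 8, 12, 11]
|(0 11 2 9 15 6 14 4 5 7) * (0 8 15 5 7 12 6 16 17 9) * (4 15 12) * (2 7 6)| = |(0 11 7 8 12 2)(4 6 14 15 16 17 9 5)| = 24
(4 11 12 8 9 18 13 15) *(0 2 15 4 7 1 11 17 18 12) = (0 2 15 7 1 11)(4 17 18 13)(8 9 12) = [2, 11, 15, 3, 17, 5, 6, 1, 9, 12, 10, 0, 8, 4, 14, 7, 16, 18, 13]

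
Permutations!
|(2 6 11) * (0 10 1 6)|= 6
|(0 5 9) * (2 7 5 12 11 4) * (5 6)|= |(0 12 11 4 2 7 6 5 9)|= 9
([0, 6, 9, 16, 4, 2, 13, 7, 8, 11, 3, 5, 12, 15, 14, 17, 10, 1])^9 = [0, 17, 9, 3, 4, 2, 1, 7, 8, 11, 10, 5, 12, 6, 14, 13, 16, 15]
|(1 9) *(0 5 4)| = 6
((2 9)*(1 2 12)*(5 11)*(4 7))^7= ((1 2 9 12)(4 7)(5 11))^7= (1 12 9 2)(4 7)(5 11)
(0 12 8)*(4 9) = (0 12 8)(4 9) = [12, 1, 2, 3, 9, 5, 6, 7, 0, 4, 10, 11, 8]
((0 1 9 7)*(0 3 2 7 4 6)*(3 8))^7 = (0 9 6 1 4)(2 3 8 7)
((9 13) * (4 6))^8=(13)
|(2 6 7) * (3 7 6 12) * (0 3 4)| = 6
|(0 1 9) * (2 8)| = 6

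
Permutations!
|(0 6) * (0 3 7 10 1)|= 6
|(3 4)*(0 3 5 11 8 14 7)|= |(0 3 4 5 11 8 14 7)|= 8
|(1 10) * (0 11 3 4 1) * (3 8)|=7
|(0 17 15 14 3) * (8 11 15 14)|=|(0 17 14 3)(8 11 15)|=12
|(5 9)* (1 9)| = 3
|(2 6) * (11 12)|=|(2 6)(11 12)|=2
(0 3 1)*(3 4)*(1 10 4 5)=(0 5 1)(3 10 4)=[5, 0, 2, 10, 3, 1, 6, 7, 8, 9, 4]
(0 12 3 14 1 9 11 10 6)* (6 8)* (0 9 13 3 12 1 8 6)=(0 1 13 3 14 8)(6 9 11 10)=[1, 13, 2, 14, 4, 5, 9, 7, 0, 11, 6, 10, 12, 3, 8]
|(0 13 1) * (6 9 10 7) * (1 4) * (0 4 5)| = 12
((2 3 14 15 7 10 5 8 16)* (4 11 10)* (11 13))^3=((2 3 14 15 7 4 13 11 10 5 8 16))^3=(2 15 13 5)(3 7 11 8)(4 10 16 14)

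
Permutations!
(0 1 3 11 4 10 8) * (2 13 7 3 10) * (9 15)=[1, 10, 13, 11, 2, 5, 6, 3, 0, 15, 8, 4, 12, 7, 14, 9]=(0 1 10 8)(2 13 7 3 11 4)(9 15)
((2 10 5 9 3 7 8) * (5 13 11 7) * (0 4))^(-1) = (0 4)(2 8 7 11 13 10)(3 9 5)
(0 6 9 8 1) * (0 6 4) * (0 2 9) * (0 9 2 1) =(0 4 1 6 9 8) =[4, 6, 2, 3, 1, 5, 9, 7, 0, 8]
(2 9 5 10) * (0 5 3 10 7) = (0 5 7)(2 9 3 10) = [5, 1, 9, 10, 4, 7, 6, 0, 8, 3, 2]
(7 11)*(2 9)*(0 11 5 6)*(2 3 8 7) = [11, 1, 9, 8, 4, 6, 0, 5, 7, 3, 10, 2] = (0 11 2 9 3 8 7 5 6)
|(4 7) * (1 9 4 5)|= |(1 9 4 7 5)|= 5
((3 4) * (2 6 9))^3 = ((2 6 9)(3 4))^3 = (9)(3 4)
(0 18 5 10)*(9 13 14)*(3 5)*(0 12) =[18, 1, 2, 5, 4, 10, 6, 7, 8, 13, 12, 11, 0, 14, 9, 15, 16, 17, 3] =(0 18 3 5 10 12)(9 13 14)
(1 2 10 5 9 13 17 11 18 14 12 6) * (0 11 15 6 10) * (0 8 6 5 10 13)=(0 11 18 14 12 13 17 15 5 9)(1 2 8 6)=[11, 2, 8, 3, 4, 9, 1, 7, 6, 0, 10, 18, 13, 17, 12, 5, 16, 15, 14]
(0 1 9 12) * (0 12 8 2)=(12)(0 1 9 8 2)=[1, 9, 0, 3, 4, 5, 6, 7, 2, 8, 10, 11, 12]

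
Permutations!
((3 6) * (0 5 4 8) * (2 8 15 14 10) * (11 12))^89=((0 5 4 15 14 10 2 8)(3 6)(11 12))^89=(0 5 4 15 14 10 2 8)(3 6)(11 12)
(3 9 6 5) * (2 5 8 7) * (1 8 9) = (1 8 7 2 5 3)(6 9) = [0, 8, 5, 1, 4, 3, 9, 2, 7, 6]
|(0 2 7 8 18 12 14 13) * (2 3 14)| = 20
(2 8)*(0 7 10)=(0 7 10)(2 8)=[7, 1, 8, 3, 4, 5, 6, 10, 2, 9, 0]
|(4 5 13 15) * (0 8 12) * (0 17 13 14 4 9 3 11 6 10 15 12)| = 6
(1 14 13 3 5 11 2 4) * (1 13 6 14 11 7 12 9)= (1 11 2 4 13 3 5 7 12 9)(6 14)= [0, 11, 4, 5, 13, 7, 14, 12, 8, 1, 10, 2, 9, 3, 6]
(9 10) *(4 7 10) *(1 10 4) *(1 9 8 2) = (1 10 8 2)(4 7) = [0, 10, 1, 3, 7, 5, 6, 4, 2, 9, 8]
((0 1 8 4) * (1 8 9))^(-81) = (1 9)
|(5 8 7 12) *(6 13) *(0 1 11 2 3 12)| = 18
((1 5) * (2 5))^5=(1 5 2)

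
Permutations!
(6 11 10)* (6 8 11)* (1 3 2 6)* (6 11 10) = (1 3 2 11 6)(8 10) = [0, 3, 11, 2, 4, 5, 1, 7, 10, 9, 8, 6]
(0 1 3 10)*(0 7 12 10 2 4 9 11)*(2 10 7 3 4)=(0 1 4 9 11)(3 10)(7 12)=[1, 4, 2, 10, 9, 5, 6, 12, 8, 11, 3, 0, 7]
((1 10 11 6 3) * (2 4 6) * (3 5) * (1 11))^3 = (1 10)(2 5)(3 4)(6 11) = ((1 10)(2 4 6 5 3 11))^3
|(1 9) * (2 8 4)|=6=|(1 9)(2 8 4)|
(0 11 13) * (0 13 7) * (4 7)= (13)(0 11 4 7)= [11, 1, 2, 3, 7, 5, 6, 0, 8, 9, 10, 4, 12, 13]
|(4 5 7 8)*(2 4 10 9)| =|(2 4 5 7 8 10 9)| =7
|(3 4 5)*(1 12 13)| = |(1 12 13)(3 4 5)| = 3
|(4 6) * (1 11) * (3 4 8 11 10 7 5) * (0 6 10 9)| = 30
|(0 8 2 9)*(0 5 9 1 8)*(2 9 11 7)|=7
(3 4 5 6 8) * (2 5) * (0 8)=(0 8 3 4 2 5 6)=[8, 1, 5, 4, 2, 6, 0, 7, 3]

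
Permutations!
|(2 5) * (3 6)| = 2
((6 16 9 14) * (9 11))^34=(6 14 9 11 16)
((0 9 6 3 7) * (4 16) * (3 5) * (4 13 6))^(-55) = ((0 9 4 16 13 6 5 3 7))^(-55) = (0 7 3 5 6 13 16 4 9)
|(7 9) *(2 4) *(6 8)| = |(2 4)(6 8)(7 9)| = 2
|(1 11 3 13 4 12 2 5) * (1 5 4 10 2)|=8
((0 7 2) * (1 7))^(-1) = (0 2 7 1)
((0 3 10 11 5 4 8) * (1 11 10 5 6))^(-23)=(0 5 8 3 4)(1 11 6)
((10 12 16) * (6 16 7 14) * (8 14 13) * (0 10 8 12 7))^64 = (16)(0 12 13 7 10)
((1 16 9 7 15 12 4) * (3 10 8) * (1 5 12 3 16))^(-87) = ((3 10 8 16 9 7 15)(4 5 12))^(-87) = (3 9 10 7 8 15 16)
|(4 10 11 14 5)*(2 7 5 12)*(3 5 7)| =|(2 3 5 4 10 11 14 12)| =8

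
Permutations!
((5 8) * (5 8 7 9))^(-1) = (5 9 7)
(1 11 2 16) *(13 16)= [0, 11, 13, 3, 4, 5, 6, 7, 8, 9, 10, 2, 12, 16, 14, 15, 1]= (1 11 2 13 16)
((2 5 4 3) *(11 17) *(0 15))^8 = ((0 15)(2 5 4 3)(11 17))^8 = (17)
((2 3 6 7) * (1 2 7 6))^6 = (7)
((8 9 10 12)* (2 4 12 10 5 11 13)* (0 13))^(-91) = ((0 13 2 4 12 8 9 5 11))^(-91) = (0 11 5 9 8 12 4 2 13)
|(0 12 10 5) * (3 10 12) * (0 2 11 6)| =7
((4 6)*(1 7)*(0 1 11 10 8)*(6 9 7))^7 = ((0 1 6 4 9 7 11 10 8))^7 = (0 10 7 4 1 8 11 9 6)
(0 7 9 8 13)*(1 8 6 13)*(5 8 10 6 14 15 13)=(0 7 9 14 15 13)(1 10 6 5 8)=[7, 10, 2, 3, 4, 8, 5, 9, 1, 14, 6, 11, 12, 0, 15, 13]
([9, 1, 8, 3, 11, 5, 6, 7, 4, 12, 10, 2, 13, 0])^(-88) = (13)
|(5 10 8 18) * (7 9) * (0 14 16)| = |(0 14 16)(5 10 8 18)(7 9)| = 12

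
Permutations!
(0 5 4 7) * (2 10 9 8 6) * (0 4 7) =(0 5 7 4)(2 10 9 8 6) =[5, 1, 10, 3, 0, 7, 2, 4, 6, 8, 9]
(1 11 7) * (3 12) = (1 11 7)(3 12) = [0, 11, 2, 12, 4, 5, 6, 1, 8, 9, 10, 7, 3]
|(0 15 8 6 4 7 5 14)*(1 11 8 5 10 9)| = |(0 15 5 14)(1 11 8 6 4 7 10 9)| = 8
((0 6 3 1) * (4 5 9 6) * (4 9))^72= ((0 9 6 3 1)(4 5))^72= (0 6 1 9 3)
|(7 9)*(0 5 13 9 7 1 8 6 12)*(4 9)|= 9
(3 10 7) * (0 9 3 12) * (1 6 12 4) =(0 9 3 10 7 4 1 6 12) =[9, 6, 2, 10, 1, 5, 12, 4, 8, 3, 7, 11, 0]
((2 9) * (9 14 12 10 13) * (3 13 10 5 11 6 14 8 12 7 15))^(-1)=(2 9 13 3 15 7 14 6 11 5 12 8)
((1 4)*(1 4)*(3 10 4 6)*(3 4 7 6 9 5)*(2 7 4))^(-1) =(2 6 7)(3 5 9 4 10)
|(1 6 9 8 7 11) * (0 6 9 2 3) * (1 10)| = |(0 6 2 3)(1 9 8 7 11 10)| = 12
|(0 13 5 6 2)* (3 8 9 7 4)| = |(0 13 5 6 2)(3 8 9 7 4)| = 5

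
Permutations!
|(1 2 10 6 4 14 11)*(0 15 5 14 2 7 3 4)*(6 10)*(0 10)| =12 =|(0 15 5 14 11 1 7 3 4 2 6 10)|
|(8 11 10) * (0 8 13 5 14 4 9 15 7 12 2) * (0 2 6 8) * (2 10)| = |(2 10 13 5 14 4 9 15 7 12 6 8 11)| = 13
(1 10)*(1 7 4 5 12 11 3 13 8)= (1 10 7 4 5 12 11 3 13 8)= [0, 10, 2, 13, 5, 12, 6, 4, 1, 9, 7, 3, 11, 8]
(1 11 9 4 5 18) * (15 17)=(1 11 9 4 5 18)(15 17)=[0, 11, 2, 3, 5, 18, 6, 7, 8, 4, 10, 9, 12, 13, 14, 17, 16, 15, 1]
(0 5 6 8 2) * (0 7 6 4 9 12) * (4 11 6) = (0 5 11 6 8 2 7 4 9 12) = [5, 1, 7, 3, 9, 11, 8, 4, 2, 12, 10, 6, 0]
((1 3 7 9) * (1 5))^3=((1 3 7 9 5))^3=(1 9 3 5 7)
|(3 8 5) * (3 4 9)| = |(3 8 5 4 9)| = 5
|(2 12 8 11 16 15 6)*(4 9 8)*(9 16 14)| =|(2 12 4 16 15 6)(8 11 14 9)| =12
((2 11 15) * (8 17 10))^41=((2 11 15)(8 17 10))^41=(2 15 11)(8 10 17)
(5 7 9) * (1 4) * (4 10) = (1 10 4)(5 7 9) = [0, 10, 2, 3, 1, 7, 6, 9, 8, 5, 4]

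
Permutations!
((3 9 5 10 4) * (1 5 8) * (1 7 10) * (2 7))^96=(2 9 4 7 8 3 10)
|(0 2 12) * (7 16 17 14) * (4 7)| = |(0 2 12)(4 7 16 17 14)| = 15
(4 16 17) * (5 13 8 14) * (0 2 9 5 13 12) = [2, 1, 9, 3, 16, 12, 6, 7, 14, 5, 10, 11, 0, 8, 13, 15, 17, 4] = (0 2 9 5 12)(4 16 17)(8 14 13)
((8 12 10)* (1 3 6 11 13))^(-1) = (1 13 11 6 3)(8 10 12)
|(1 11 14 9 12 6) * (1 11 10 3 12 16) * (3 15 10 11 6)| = |(1 11 14 9 16)(3 12)(10 15)| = 10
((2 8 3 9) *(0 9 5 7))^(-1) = ((0 9 2 8 3 5 7))^(-1) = (0 7 5 3 8 2 9)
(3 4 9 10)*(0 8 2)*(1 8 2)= (0 2)(1 8)(3 4 9 10)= [2, 8, 0, 4, 9, 5, 6, 7, 1, 10, 3]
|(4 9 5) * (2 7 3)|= 3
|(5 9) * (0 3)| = |(0 3)(5 9)| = 2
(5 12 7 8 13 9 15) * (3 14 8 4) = (3 14 8 13 9 15 5 12 7 4) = [0, 1, 2, 14, 3, 12, 6, 4, 13, 15, 10, 11, 7, 9, 8, 5]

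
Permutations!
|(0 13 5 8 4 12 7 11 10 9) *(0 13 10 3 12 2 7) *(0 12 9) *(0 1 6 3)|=13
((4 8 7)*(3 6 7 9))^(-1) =(3 9 8 4 7 6)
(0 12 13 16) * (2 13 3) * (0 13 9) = (0 12 3 2 9)(13 16) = [12, 1, 9, 2, 4, 5, 6, 7, 8, 0, 10, 11, 3, 16, 14, 15, 13]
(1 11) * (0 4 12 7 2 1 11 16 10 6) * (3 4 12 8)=(0 12 7 2 1 16 10 6)(3 4 8)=[12, 16, 1, 4, 8, 5, 0, 2, 3, 9, 6, 11, 7, 13, 14, 15, 10]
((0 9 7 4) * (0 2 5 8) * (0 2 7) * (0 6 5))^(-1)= ((0 9 6 5 8 2)(4 7))^(-1)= (0 2 8 5 6 9)(4 7)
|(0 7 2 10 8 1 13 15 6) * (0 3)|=|(0 7 2 10 8 1 13 15 6 3)|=10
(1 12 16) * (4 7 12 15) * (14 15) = (1 14 15 4 7 12 16) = [0, 14, 2, 3, 7, 5, 6, 12, 8, 9, 10, 11, 16, 13, 15, 4, 1]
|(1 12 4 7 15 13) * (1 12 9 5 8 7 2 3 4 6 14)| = 30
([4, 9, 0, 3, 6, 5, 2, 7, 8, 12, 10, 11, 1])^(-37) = (0 2 6 4)(1 12 9)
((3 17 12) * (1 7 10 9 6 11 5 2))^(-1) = (1 2 5 11 6 9 10 7)(3 12 17)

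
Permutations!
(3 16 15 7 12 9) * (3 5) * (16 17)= (3 17 16 15 7 12 9 5)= [0, 1, 2, 17, 4, 3, 6, 12, 8, 5, 10, 11, 9, 13, 14, 7, 15, 16]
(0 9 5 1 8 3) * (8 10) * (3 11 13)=(0 9 5 1 10 8 11 13 3)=[9, 10, 2, 0, 4, 1, 6, 7, 11, 5, 8, 13, 12, 3]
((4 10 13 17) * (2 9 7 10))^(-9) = (2 17 10 9 4 13 7)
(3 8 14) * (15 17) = (3 8 14)(15 17) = [0, 1, 2, 8, 4, 5, 6, 7, 14, 9, 10, 11, 12, 13, 3, 17, 16, 15]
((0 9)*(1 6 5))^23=(0 9)(1 5 6)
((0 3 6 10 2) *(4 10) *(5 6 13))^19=(0 5 10 3 6 2 13 4)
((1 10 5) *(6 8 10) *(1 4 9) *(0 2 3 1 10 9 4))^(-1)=((0 2 3 1 6 8 9 10 5))^(-1)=(0 5 10 9 8 6 1 3 2)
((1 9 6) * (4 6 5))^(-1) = (1 6 4 5 9)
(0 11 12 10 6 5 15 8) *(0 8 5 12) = (0 11)(5 15)(6 12 10) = [11, 1, 2, 3, 4, 15, 12, 7, 8, 9, 6, 0, 10, 13, 14, 5]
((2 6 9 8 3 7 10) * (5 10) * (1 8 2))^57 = (1 7)(3 10)(5 8)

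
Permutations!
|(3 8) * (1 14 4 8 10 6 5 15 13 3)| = 12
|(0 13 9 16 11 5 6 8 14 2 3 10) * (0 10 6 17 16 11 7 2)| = 13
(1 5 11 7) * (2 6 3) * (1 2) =[0, 5, 6, 1, 4, 11, 3, 2, 8, 9, 10, 7] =(1 5 11 7 2 6 3)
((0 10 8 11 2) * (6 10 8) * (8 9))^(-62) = ((0 9 8 11 2)(6 10))^(-62) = (0 11 9 2 8)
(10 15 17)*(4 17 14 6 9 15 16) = [0, 1, 2, 3, 17, 5, 9, 7, 8, 15, 16, 11, 12, 13, 6, 14, 4, 10] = (4 17 10 16)(6 9 15 14)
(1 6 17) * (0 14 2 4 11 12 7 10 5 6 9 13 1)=(0 14 2 4 11 12 7 10 5 6 17)(1 9 13)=[14, 9, 4, 3, 11, 6, 17, 10, 8, 13, 5, 12, 7, 1, 2, 15, 16, 0]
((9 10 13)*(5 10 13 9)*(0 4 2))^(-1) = ((0 4 2)(5 10 9 13))^(-1) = (0 2 4)(5 13 9 10)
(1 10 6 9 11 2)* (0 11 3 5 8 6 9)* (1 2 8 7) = [11, 10, 2, 5, 4, 7, 0, 1, 6, 3, 9, 8] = (0 11 8 6)(1 10 9 3 5 7)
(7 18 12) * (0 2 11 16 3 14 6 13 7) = (0 2 11 16 3 14 6 13 7 18 12) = [2, 1, 11, 14, 4, 5, 13, 18, 8, 9, 10, 16, 0, 7, 6, 15, 3, 17, 12]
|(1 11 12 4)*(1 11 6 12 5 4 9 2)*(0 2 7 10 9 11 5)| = |(0 2 1 6 12 11)(4 5)(7 10 9)| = 6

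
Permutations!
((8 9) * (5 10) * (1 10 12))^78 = (1 5)(10 12) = ((1 10 5 12)(8 9))^78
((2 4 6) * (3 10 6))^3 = (2 10 4 6 3)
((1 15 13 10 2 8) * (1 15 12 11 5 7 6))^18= (2 13 8 10 15)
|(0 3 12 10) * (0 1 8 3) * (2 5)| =|(1 8 3 12 10)(2 5)| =10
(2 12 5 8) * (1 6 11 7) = (1 6 11 7)(2 12 5 8) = [0, 6, 12, 3, 4, 8, 11, 1, 2, 9, 10, 7, 5]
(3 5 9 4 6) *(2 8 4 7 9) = [0, 1, 8, 5, 6, 2, 3, 9, 4, 7] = (2 8 4 6 3 5)(7 9)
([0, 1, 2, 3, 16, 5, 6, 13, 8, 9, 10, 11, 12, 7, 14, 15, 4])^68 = [0, 1, 2, 3, 4, 5, 6, 7, 8, 9, 10, 11, 12, 13, 14, 15, 16]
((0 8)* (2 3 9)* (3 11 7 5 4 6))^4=((0 8)(2 11 7 5 4 6 3 9))^4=(2 4)(3 7)(5 9)(6 11)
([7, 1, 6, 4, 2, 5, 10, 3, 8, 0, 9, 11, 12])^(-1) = [9, 1, 4, 7, 3, 5, 2, 0, 8, 10, 6, 11, 12]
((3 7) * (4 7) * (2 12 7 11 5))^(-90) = ((2 12 7 3 4 11 5))^(-90) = (2 12 7 3 4 11 5)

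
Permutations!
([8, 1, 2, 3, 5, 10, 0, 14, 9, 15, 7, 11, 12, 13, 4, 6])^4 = (0 6 15 9 8)(4 14 7 10 5)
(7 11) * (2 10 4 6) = (2 10 4 6)(7 11) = [0, 1, 10, 3, 6, 5, 2, 11, 8, 9, 4, 7]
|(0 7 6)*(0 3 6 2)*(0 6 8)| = |(0 7 2 6 3 8)| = 6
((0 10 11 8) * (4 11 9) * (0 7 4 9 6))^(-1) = (0 6 10)(4 7 8 11)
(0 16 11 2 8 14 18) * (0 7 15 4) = (0 16 11 2 8 14 18 7 15 4) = [16, 1, 8, 3, 0, 5, 6, 15, 14, 9, 10, 2, 12, 13, 18, 4, 11, 17, 7]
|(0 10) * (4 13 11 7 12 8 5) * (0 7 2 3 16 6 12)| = |(0 10 7)(2 3 16 6 12 8 5 4 13 11)| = 30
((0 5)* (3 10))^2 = ((0 5)(3 10))^2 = (10)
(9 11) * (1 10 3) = (1 10 3)(9 11) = [0, 10, 2, 1, 4, 5, 6, 7, 8, 11, 3, 9]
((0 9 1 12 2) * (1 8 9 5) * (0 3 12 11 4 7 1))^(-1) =(0 5)(1 7 4 11)(2 12 3)(8 9)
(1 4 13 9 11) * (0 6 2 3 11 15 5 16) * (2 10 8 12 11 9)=(0 6 10 8 12 11 1 4 13 2 3 9 15 5 16)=[6, 4, 3, 9, 13, 16, 10, 7, 12, 15, 8, 1, 11, 2, 14, 5, 0]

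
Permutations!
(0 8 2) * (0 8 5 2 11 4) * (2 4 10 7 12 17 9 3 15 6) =[5, 1, 8, 15, 0, 4, 2, 12, 11, 3, 7, 10, 17, 13, 14, 6, 16, 9] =(0 5 4)(2 8 11 10 7 12 17 9 3 15 6)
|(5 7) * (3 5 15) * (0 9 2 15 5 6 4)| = 14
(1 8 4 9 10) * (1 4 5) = [0, 8, 2, 3, 9, 1, 6, 7, 5, 10, 4] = (1 8 5)(4 9 10)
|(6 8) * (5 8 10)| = 4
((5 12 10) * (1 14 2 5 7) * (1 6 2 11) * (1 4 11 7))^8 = (14)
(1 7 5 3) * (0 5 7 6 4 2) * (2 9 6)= (0 5 3 1 2)(4 9 6)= [5, 2, 0, 1, 9, 3, 4, 7, 8, 6]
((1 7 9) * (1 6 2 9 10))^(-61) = ((1 7 10)(2 9 6))^(-61) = (1 10 7)(2 6 9)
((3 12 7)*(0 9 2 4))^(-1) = ((0 9 2 4)(3 12 7))^(-1) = (0 4 2 9)(3 7 12)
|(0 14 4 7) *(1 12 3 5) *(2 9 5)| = 12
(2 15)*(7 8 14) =(2 15)(7 8 14) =[0, 1, 15, 3, 4, 5, 6, 8, 14, 9, 10, 11, 12, 13, 7, 2]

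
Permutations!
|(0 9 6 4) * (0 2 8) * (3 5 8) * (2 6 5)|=|(0 9 5 8)(2 3)(4 6)|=4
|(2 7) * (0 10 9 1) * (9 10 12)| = |(0 12 9 1)(2 7)| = 4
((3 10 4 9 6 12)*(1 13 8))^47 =((1 13 8)(3 10 4 9 6 12))^47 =(1 8 13)(3 12 6 9 4 10)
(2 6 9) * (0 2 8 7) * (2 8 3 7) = [8, 1, 6, 7, 4, 5, 9, 0, 2, 3] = (0 8 2 6 9 3 7)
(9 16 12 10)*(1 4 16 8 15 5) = (1 4 16 12 10 9 8 15 5) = [0, 4, 2, 3, 16, 1, 6, 7, 15, 8, 9, 11, 10, 13, 14, 5, 12]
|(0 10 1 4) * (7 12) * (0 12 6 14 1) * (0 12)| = 8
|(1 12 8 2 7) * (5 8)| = |(1 12 5 8 2 7)| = 6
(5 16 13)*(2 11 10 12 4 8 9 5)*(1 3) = (1 3)(2 11 10 12 4 8 9 5 16 13) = [0, 3, 11, 1, 8, 16, 6, 7, 9, 5, 12, 10, 4, 2, 14, 15, 13]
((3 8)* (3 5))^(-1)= ((3 8 5))^(-1)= (3 5 8)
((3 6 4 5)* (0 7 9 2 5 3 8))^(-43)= (0 8 5 2 9 7)(3 4 6)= ((0 7 9 2 5 8)(3 6 4))^(-43)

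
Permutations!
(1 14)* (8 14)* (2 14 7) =(1 8 7 2 14) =[0, 8, 14, 3, 4, 5, 6, 2, 7, 9, 10, 11, 12, 13, 1]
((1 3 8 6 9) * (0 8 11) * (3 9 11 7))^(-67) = (0 8 6 11)(1 9)(3 7)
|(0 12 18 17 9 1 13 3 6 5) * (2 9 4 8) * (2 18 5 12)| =|(0 2 9 1 13 3 6 12 5)(4 8 18 17)| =36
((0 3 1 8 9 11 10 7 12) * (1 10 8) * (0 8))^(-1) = (0 11 9 8 12 7 10 3)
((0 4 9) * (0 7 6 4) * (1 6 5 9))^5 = (1 4 6)(5 7 9)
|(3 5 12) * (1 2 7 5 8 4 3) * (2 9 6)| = |(1 9 6 2 7 5 12)(3 8 4)| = 21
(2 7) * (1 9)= (1 9)(2 7)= [0, 9, 7, 3, 4, 5, 6, 2, 8, 1]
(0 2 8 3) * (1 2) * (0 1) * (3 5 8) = (1 2 3)(5 8) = [0, 2, 3, 1, 4, 8, 6, 7, 5]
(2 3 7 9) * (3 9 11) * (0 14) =(0 14)(2 9)(3 7 11) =[14, 1, 9, 7, 4, 5, 6, 11, 8, 2, 10, 3, 12, 13, 0]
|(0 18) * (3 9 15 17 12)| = 10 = |(0 18)(3 9 15 17 12)|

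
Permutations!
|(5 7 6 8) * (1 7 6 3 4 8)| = 7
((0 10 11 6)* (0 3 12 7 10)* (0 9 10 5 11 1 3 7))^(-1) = ((0 9 10 1 3 12)(5 11 6 7))^(-1) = (0 12 3 1 10 9)(5 7 6 11)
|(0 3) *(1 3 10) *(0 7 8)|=6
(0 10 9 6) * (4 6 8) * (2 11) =(0 10 9 8 4 6)(2 11) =[10, 1, 11, 3, 6, 5, 0, 7, 4, 8, 9, 2]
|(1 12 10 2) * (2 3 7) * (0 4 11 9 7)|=10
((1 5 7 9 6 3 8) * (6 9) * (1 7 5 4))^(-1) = ((9)(1 4)(3 8 7 6))^(-1) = (9)(1 4)(3 6 7 8)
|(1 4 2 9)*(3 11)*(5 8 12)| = 12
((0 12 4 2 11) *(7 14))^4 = ((0 12 4 2 11)(7 14))^4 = (14)(0 11 2 4 12)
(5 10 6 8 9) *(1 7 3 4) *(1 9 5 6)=(1 7 3 4 9 6 8 5 10)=[0, 7, 2, 4, 9, 10, 8, 3, 5, 6, 1]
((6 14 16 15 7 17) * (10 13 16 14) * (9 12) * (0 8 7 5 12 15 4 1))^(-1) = (0 1 4 16 13 10 6 17 7 8)(5 15 9 12)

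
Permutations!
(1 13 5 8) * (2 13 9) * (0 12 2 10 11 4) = (0 12 2 13 5 8 1 9 10 11 4) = [12, 9, 13, 3, 0, 8, 6, 7, 1, 10, 11, 4, 2, 5]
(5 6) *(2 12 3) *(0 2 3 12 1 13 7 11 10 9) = (0 2 1 13 7 11 10 9)(5 6) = [2, 13, 1, 3, 4, 6, 5, 11, 8, 0, 9, 10, 12, 7]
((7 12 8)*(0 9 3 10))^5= ((0 9 3 10)(7 12 8))^5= (0 9 3 10)(7 8 12)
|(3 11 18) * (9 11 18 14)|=6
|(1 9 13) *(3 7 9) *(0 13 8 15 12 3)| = 6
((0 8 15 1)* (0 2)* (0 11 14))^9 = (0 15 2 14 8 1 11)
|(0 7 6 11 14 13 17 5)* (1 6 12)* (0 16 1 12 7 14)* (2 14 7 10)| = 12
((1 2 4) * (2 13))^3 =((1 13 2 4))^3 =(1 4 2 13)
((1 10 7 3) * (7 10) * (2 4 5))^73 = (10)(1 7 3)(2 4 5)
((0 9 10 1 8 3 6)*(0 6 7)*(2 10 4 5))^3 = ((0 9 4 5 2 10 1 8 3 7))^3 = (0 5 1 7 4 10 3 9 2 8)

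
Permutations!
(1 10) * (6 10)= (1 6 10)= [0, 6, 2, 3, 4, 5, 10, 7, 8, 9, 1]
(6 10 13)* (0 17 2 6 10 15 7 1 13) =(0 17 2 6 15 7 1 13 10) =[17, 13, 6, 3, 4, 5, 15, 1, 8, 9, 0, 11, 12, 10, 14, 7, 16, 2]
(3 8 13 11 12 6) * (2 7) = (2 7)(3 8 13 11 12 6) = [0, 1, 7, 8, 4, 5, 3, 2, 13, 9, 10, 12, 6, 11]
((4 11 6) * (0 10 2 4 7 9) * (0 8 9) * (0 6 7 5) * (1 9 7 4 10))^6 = ((0 1 9 8 7 6 5)(2 10)(4 11))^6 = (11)(0 5 6 7 8 9 1)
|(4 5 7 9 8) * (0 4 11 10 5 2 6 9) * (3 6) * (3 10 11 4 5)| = 21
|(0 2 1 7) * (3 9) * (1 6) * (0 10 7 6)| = 2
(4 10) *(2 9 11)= (2 9 11)(4 10)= [0, 1, 9, 3, 10, 5, 6, 7, 8, 11, 4, 2]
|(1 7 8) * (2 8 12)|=|(1 7 12 2 8)|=5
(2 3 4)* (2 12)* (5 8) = (2 3 4 12)(5 8) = [0, 1, 3, 4, 12, 8, 6, 7, 5, 9, 10, 11, 2]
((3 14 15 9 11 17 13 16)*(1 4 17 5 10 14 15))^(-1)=((1 4 17 13 16 3 15 9 11 5 10 14))^(-1)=(1 14 10 5 11 9 15 3 16 13 17 4)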